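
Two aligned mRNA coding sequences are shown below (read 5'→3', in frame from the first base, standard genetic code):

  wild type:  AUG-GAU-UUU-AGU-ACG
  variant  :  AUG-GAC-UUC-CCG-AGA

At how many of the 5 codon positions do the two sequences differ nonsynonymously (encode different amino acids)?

2

Codon 1: AUG Met / AUG Met — identical.
Codon 2: GAU Asp / GAC Asp — synonymous.
Codon 3: UUU Phe / UUC Phe — synonymous.
Codon 4: AGU Ser / CCG Pro — nonsynonymous.
Codon 5: ACG Thr / AGA Arg — nonsynonymous.
Nonsynonymous differences: 2.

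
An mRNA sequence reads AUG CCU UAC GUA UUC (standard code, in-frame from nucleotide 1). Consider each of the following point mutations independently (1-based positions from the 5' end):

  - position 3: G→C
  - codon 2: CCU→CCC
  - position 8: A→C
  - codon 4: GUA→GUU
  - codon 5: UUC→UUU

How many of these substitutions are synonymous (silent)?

3

Codon 1: AUG (Met) → AUC (Ile) — missense.
Codon 2: CCU (Pro) → CCC (Pro) — synonymous.
Codon 3: UAC (Tyr) → UCC (Ser) — missense.
Codon 4: GUA (Val) → GUU (Val) — synonymous.
Codon 5: UUC (Phe) → UUU (Phe) — synonymous.
Synonymous: 3 of 5.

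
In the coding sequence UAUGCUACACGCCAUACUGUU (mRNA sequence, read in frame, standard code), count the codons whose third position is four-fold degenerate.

Codon 1 UAU (Tyr): third position 2-fold.
Codon 2 GCU (Ala): third position 4-fold.
Codon 3 ACA (Thr): third position 4-fold.
Codon 4 CGC (Arg): third position 4-fold.
Codon 5 CAU (His): third position 2-fold.
Codon 6 ACU (Thr): third position 4-fold.
Codon 7 GUU (Val): third position 4-fold.
Four-fold degenerate third positions: 5.

5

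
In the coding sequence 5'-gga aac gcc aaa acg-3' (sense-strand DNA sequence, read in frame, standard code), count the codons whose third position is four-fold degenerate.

3

Codon 1 GGA (Gly): third position 4-fold.
Codon 2 AAC (Asn): third position 2-fold.
Codon 3 GCC (Ala): third position 4-fold.
Codon 4 AAA (Lys): third position 2-fold.
Codon 5 ACG (Thr): third position 4-fold.
Four-fold degenerate third positions: 3.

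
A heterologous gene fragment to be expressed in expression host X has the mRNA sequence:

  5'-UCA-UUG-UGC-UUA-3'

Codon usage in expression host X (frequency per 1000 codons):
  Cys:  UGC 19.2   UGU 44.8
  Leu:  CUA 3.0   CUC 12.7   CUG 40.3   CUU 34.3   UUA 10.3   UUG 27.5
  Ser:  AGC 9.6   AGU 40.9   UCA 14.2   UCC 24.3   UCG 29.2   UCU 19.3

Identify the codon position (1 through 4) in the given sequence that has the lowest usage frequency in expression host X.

Codon 1 UCA (Ser): 14.2 per 1000.
Codon 2 UUG (Leu): 27.5 per 1000.
Codon 3 UGC (Cys): 19.2 per 1000.
Codon 4 UUA (Leu): 10.3 per 1000.
Lowest frequency is 10.3 at codon 4.

4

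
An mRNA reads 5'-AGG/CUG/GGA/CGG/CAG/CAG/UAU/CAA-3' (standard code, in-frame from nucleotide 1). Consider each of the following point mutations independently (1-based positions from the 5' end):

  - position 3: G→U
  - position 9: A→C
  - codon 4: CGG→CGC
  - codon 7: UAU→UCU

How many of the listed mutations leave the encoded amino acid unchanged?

Codon 1: AGG (Arg) → AGU (Ser) — missense.
Codon 3: GGA (Gly) → GGC (Gly) — synonymous.
Codon 4: CGG (Arg) → CGC (Arg) — synonymous.
Codon 7: UAU (Tyr) → UCU (Ser) — missense.
Synonymous: 2 of 4.

2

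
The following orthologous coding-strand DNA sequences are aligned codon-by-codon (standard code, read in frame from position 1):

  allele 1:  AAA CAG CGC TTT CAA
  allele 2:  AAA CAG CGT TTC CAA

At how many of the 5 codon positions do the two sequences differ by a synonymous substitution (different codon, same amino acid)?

Codon 1: AAA Lys / AAA Lys — identical.
Codon 2: CAG Gln / CAG Gln — identical.
Codon 3: CGC Arg / CGT Arg — synonymous.
Codon 4: TTT Phe / TTC Phe — synonymous.
Codon 5: CAA Gln / CAA Gln — identical.
Synonymous differences: 2.

2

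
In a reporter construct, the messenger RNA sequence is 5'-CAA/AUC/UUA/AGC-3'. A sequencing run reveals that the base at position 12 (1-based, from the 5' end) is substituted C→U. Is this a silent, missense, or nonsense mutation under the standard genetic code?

Position 12 falls in codon 4: AGC → Ser.
After the substitution the codon is AGU → Ser.
Both encode Ser, so the change is synonymous.

silent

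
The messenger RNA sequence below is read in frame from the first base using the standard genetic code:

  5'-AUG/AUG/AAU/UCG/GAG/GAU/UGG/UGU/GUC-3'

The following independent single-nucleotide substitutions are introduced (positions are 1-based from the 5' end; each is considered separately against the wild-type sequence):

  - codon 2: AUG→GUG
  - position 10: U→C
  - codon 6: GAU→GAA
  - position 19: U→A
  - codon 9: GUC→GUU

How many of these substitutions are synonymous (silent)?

1

Codon 2: AUG (Met) → GUG (Val) — missense.
Codon 4: UCG (Ser) → CCG (Pro) — missense.
Codon 6: GAU (Asp) → GAA (Glu) — missense.
Codon 7: UGG (Trp) → AGG (Arg) — missense.
Codon 9: GUC (Val) → GUU (Val) — synonymous.
Synonymous: 1 of 5.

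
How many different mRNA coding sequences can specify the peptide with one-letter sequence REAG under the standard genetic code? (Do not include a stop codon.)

Arg: 6 codons.
Glu: 2 codons.
Ala: 4 codons.
Gly: 4 codons.
6 × 2 × 4 × 4 = 192.

192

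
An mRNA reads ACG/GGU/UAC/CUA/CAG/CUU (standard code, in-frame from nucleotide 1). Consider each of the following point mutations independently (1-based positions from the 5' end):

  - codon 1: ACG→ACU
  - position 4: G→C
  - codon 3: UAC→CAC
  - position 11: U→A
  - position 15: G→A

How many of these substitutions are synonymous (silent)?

Codon 1: ACG (Thr) → ACU (Thr) — synonymous.
Codon 2: GGU (Gly) → CGU (Arg) — missense.
Codon 3: UAC (Tyr) → CAC (His) — missense.
Codon 4: CUA (Leu) → CAA (Gln) — missense.
Codon 5: CAG (Gln) → CAA (Gln) — synonymous.
Synonymous: 2 of 5.

2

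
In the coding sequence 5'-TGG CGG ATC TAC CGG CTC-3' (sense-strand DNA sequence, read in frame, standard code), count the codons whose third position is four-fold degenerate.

3

Codon 1 TGG (Trp): third position 1-fold.
Codon 2 CGG (Arg): third position 4-fold.
Codon 3 ATC (Ile): third position 3-fold.
Codon 4 TAC (Tyr): third position 2-fold.
Codon 5 CGG (Arg): third position 4-fold.
Codon 6 CTC (Leu): third position 4-fold.
Four-fold degenerate third positions: 3.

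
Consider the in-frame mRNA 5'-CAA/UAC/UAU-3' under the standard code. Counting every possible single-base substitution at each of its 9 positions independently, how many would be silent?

3

Codon 1 (CAA, Gln): 1 synonymous substitution.
Codon 2 (UAC, Tyr): 1 synonymous substitution.
Codon 3 (UAU, Tyr): 1 synonymous substitution.
Total: 1 + 1 + 1 = 3.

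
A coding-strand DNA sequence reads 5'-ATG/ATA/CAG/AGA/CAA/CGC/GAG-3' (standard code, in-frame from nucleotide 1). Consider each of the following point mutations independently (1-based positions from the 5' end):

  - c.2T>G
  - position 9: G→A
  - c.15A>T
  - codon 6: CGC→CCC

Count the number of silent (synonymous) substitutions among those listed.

Codon 1: ATG (Met) → AGG (Arg) — missense.
Codon 3: CAG (Gln) → CAA (Gln) — synonymous.
Codon 5: CAA (Gln) → CAT (His) — missense.
Codon 6: CGC (Arg) → CCC (Pro) — missense.
Synonymous: 1 of 4.

1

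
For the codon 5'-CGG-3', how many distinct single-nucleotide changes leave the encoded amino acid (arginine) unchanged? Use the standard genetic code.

Position 1: AGG → 1 synonymous.
Position 2: none → 0 synonymous.
Position 3: CGU, CGC, CGA → 3 synonymous.
Total: 1 + 0 + 3 = 4.

4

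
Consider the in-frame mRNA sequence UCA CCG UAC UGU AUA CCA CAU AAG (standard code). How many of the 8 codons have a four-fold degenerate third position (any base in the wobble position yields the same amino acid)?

3

Codon 1 UCA (Ser): third position 4-fold.
Codon 2 CCG (Pro): third position 4-fold.
Codon 3 UAC (Tyr): third position 2-fold.
Codon 4 UGU (Cys): third position 2-fold.
Codon 5 AUA (Ile): third position 3-fold.
Codon 6 CCA (Pro): third position 4-fold.
Codon 7 CAU (His): third position 2-fold.
Codon 8 AAG (Lys): third position 2-fold.
Four-fold degenerate third positions: 3.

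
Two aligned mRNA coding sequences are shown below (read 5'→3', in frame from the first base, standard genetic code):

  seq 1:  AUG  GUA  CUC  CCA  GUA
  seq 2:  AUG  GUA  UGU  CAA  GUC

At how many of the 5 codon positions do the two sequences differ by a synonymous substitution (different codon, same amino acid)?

Codon 1: AUG Met / AUG Met — identical.
Codon 2: GUA Val / GUA Val — identical.
Codon 3: CUC Leu / UGU Cys — nonsynonymous.
Codon 4: CCA Pro / CAA Gln — nonsynonymous.
Codon 5: GUA Val / GUC Val — synonymous.
Synonymous differences: 1.

1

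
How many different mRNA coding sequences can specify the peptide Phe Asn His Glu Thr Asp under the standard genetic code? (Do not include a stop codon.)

Phe: 2 codons.
Asn: 2 codons.
His: 2 codons.
Glu: 2 codons.
Thr: 4 codons.
Asp: 2 codons.
2 × 2 × 2 × 2 × 4 × 2 = 128.

128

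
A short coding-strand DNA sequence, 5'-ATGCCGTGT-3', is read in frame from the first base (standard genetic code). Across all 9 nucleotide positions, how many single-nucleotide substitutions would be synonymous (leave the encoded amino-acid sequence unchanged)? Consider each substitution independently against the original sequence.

Codon 1 (ATG, Met): 0 synonymous substitutions.
Codon 2 (CCG, Pro): 3 synonymous substitutions.
Codon 3 (TGT, Cys): 1 synonymous substitution.
Total: 0 + 3 + 1 = 4.

4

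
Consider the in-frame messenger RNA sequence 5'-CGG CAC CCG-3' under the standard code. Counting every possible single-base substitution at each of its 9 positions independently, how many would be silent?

Codon 1 (CGG, Arg): 4 synonymous substitutions.
Codon 2 (CAC, His): 1 synonymous substitution.
Codon 3 (CCG, Pro): 3 synonymous substitutions.
Total: 4 + 1 + 3 = 8.

8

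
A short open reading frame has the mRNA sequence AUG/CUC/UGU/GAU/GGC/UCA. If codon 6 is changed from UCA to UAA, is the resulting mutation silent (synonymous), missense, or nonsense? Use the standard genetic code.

nonsense

Position 17 falls in codon 6: UCA → Ser.
After the substitution the codon is UAA → Stop.
The new codon is a stop codon, so this is a nonsense mutation.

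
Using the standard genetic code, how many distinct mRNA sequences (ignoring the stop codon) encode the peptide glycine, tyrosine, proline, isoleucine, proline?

Gly: 4 codons.
Tyr: 2 codons.
Pro: 4 codons.
Ile: 3 codons.
Pro: 4 codons.
4 × 2 × 4 × 3 × 4 = 384.

384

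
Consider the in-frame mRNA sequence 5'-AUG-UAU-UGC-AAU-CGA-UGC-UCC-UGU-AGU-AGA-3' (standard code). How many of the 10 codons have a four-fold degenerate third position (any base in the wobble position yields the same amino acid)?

2

Codon 1 AUG (Met): third position 1-fold.
Codon 2 UAU (Tyr): third position 2-fold.
Codon 3 UGC (Cys): third position 2-fold.
Codon 4 AAU (Asn): third position 2-fold.
Codon 5 CGA (Arg): third position 4-fold.
Codon 6 UGC (Cys): third position 2-fold.
Codon 7 UCC (Ser): third position 4-fold.
Codon 8 UGU (Cys): third position 2-fold.
Codon 9 AGU (Ser): third position 2-fold.
Codon 10 AGA (Arg): third position 2-fold.
Four-fold degenerate third positions: 2.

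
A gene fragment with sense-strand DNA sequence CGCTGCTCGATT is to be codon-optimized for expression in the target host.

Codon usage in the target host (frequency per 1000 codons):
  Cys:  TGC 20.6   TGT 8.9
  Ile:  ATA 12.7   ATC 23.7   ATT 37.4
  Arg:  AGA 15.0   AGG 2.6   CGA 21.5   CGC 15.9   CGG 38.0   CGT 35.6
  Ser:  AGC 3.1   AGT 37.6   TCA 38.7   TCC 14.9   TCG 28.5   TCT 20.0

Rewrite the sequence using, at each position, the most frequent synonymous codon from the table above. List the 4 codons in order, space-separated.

Codon 1 (Arg): best is CGG at 38.0.
Codon 2 (Cys): best is TGC at 20.6.
Codon 3 (Ser): best is TCA at 38.7.
Codon 4 (Ile): best is ATT at 37.4.

CGG TGC TCA ATT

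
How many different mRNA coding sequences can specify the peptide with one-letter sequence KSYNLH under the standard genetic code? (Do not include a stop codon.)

576

Lys: 2 codons.
Ser: 6 codons.
Tyr: 2 codons.
Asn: 2 codons.
Leu: 6 codons.
His: 2 codons.
2 × 6 × 2 × 2 × 6 × 2 = 576.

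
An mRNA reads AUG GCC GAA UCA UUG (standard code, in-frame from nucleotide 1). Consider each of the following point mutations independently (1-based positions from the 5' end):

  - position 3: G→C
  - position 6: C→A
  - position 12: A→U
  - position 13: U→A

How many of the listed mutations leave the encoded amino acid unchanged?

2

Codon 1: AUG (Met) → AUC (Ile) — missense.
Codon 2: GCC (Ala) → GCA (Ala) — synonymous.
Codon 4: UCA (Ser) → UCU (Ser) — synonymous.
Codon 5: UUG (Leu) → AUG (Met) — missense.
Synonymous: 2 of 4.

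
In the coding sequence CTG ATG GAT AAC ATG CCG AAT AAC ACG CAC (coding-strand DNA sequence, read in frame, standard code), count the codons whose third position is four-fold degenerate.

3

Codon 1 CTG (Leu): third position 4-fold.
Codon 2 ATG (Met): third position 1-fold.
Codon 3 GAT (Asp): third position 2-fold.
Codon 4 AAC (Asn): third position 2-fold.
Codon 5 ATG (Met): third position 1-fold.
Codon 6 CCG (Pro): third position 4-fold.
Codon 7 AAT (Asn): third position 2-fold.
Codon 8 AAC (Asn): third position 2-fold.
Codon 9 ACG (Thr): third position 4-fold.
Codon 10 CAC (His): third position 2-fold.
Four-fold degenerate third positions: 3.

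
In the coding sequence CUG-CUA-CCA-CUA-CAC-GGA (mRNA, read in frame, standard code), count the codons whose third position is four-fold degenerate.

5

Codon 1 CUG (Leu): third position 4-fold.
Codon 2 CUA (Leu): third position 4-fold.
Codon 3 CCA (Pro): third position 4-fold.
Codon 4 CUA (Leu): third position 4-fold.
Codon 5 CAC (His): third position 2-fold.
Codon 6 GGA (Gly): third position 4-fold.
Four-fold degenerate third positions: 5.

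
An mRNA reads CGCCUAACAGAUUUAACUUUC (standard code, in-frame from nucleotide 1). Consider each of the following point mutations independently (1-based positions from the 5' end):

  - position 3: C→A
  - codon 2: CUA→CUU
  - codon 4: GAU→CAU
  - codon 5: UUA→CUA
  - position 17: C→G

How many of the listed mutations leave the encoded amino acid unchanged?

Codon 1: CGC (Arg) → CGA (Arg) — synonymous.
Codon 2: CUA (Leu) → CUU (Leu) — synonymous.
Codon 4: GAU (Asp) → CAU (His) — missense.
Codon 5: UUA (Leu) → CUA (Leu) — synonymous.
Codon 6: ACU (Thr) → AGU (Ser) — missense.
Synonymous: 3 of 5.

3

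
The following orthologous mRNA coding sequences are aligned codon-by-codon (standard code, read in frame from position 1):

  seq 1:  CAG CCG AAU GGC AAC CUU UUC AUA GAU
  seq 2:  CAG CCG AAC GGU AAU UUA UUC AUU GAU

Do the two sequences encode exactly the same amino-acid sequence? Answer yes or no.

yes

Codon 1: CAG Gln / CAG Gln — identical.
Codon 2: CCG Pro / CCG Pro — identical.
Codon 3: AAU Asn / AAC Asn — synonymous.
Codon 4: GGC Gly / GGU Gly — synonymous.
Codon 5: AAC Asn / AAU Asn — synonymous.
Codon 6: CUU Leu / UUA Leu — synonymous.
Codon 7: UUC Phe / UUC Phe — identical.
Codon 8: AUA Ile / AUU Ile — synonymous.
Codon 9: GAU Asp / GAU Asp — identical.
Nonsynonymous differences: 0 → same protein.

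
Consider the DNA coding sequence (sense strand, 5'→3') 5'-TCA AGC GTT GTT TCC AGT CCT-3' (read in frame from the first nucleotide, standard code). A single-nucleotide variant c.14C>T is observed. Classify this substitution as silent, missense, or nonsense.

missense

Position 14 falls in codon 5: TCC → Ser.
After the substitution the codon is TTC → Phe.
Ser ≠ Phe, so this is a missense mutation.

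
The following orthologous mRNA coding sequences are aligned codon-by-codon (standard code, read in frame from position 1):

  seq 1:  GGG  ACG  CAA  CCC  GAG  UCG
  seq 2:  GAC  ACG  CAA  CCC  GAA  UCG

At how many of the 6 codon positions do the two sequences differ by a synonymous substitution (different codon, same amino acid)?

Codon 1: GGG Gly / GAC Asp — nonsynonymous.
Codon 2: ACG Thr / ACG Thr — identical.
Codon 3: CAA Gln / CAA Gln — identical.
Codon 4: CCC Pro / CCC Pro — identical.
Codon 5: GAG Glu / GAA Glu — synonymous.
Codon 6: UCG Ser / UCG Ser — identical.
Synonymous differences: 1.

1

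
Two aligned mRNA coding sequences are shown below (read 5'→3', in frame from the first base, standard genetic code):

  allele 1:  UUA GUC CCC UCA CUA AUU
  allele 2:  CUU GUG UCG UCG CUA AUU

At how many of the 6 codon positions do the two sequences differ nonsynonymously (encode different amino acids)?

Codon 1: UUA Leu / CUU Leu — synonymous.
Codon 2: GUC Val / GUG Val — synonymous.
Codon 3: CCC Pro / UCG Ser — nonsynonymous.
Codon 4: UCA Ser / UCG Ser — synonymous.
Codon 5: CUA Leu / CUA Leu — identical.
Codon 6: AUU Ile / AUU Ile — identical.
Nonsynonymous differences: 1.

1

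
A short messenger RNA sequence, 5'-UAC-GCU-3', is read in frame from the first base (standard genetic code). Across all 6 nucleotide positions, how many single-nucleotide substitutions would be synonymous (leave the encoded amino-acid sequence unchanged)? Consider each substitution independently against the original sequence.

4

Codon 1 (UAC, Tyr): 1 synonymous substitution.
Codon 2 (GCU, Ala): 3 synonymous substitutions.
Total: 1 + 3 = 4.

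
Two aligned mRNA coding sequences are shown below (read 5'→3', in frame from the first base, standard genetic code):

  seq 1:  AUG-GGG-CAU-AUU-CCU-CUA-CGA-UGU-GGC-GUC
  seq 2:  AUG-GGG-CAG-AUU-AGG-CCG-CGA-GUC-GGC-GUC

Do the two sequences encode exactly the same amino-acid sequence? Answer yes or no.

Codon 1: AUG Met / AUG Met — identical.
Codon 2: GGG Gly / GGG Gly — identical.
Codon 3: CAU His / CAG Gln — nonsynonymous.
Codon 4: AUU Ile / AUU Ile — identical.
Codon 5: CCU Pro / AGG Arg — nonsynonymous.
Codon 6: CUA Leu / CCG Pro — nonsynonymous.
Codon 7: CGA Arg / CGA Arg — identical.
Codon 8: UGU Cys / GUC Val — nonsynonymous.
Codon 9: GGC Gly / GGC Gly — identical.
Codon 10: GUC Val / GUC Val — identical.
Nonsynonymous differences: 4 → different protein.

no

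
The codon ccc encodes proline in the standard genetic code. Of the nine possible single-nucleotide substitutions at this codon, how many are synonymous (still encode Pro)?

Position 1: none → 0 synonymous.
Position 2: none → 0 synonymous.
Position 3: CCU, CCA, CCG → 3 synonymous.
Total: 0 + 0 + 3 = 3.

3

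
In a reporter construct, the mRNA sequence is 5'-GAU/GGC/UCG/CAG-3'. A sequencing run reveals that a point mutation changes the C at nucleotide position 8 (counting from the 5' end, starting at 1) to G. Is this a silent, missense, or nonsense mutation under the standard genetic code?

Position 8 falls in codon 3: UCG → Ser.
After the substitution the codon is UGG → Trp.
Ser ≠ Trp, so this is a missense mutation.

missense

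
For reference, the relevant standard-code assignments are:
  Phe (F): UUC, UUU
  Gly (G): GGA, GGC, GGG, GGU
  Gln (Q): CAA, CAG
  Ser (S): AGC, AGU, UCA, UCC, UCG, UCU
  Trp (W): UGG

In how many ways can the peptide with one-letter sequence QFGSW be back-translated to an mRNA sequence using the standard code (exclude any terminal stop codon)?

96

Gln: 2 codons.
Phe: 2 codons.
Gly: 4 codons.
Ser: 6 codons.
Trp: 1 codon.
2 × 2 × 4 × 6 × 1 = 96.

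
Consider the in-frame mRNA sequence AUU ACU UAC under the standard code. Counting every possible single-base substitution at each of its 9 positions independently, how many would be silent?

6

Codon 1 (AUU, Ile): 2 synonymous substitutions.
Codon 2 (ACU, Thr): 3 synonymous substitutions.
Codon 3 (UAC, Tyr): 1 synonymous substitution.
Total: 2 + 3 + 1 = 6.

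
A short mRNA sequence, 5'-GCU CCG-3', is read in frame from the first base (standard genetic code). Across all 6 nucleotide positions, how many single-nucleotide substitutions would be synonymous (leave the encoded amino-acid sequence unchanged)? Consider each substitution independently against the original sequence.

6

Codon 1 (GCU, Ala): 3 synonymous substitutions.
Codon 2 (CCG, Pro): 3 synonymous substitutions.
Total: 3 + 3 = 6.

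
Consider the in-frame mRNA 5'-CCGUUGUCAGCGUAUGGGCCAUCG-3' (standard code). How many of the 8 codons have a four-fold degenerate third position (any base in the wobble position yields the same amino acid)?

Codon 1 CCG (Pro): third position 4-fold.
Codon 2 UUG (Leu): third position 2-fold.
Codon 3 UCA (Ser): third position 4-fold.
Codon 4 GCG (Ala): third position 4-fold.
Codon 5 UAU (Tyr): third position 2-fold.
Codon 6 GGG (Gly): third position 4-fold.
Codon 7 CCA (Pro): third position 4-fold.
Codon 8 UCG (Ser): third position 4-fold.
Four-fold degenerate third positions: 6.

6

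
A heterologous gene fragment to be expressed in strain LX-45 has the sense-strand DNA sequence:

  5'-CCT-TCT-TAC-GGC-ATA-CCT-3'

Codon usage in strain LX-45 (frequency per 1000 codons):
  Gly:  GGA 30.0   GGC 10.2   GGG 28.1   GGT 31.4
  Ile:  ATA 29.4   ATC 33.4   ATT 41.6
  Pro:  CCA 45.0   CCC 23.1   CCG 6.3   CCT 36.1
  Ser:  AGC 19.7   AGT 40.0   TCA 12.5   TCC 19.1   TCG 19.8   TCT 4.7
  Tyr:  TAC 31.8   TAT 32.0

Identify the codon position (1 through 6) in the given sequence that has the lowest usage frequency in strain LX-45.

2

Codon 1 CCT (Pro): 36.1 per 1000.
Codon 2 TCT (Ser): 4.7 per 1000.
Codon 3 TAC (Tyr): 31.8 per 1000.
Codon 4 GGC (Gly): 10.2 per 1000.
Codon 5 ATA (Ile): 29.4 per 1000.
Codon 6 CCT (Pro): 36.1 per 1000.
Lowest frequency is 4.7 at codon 2.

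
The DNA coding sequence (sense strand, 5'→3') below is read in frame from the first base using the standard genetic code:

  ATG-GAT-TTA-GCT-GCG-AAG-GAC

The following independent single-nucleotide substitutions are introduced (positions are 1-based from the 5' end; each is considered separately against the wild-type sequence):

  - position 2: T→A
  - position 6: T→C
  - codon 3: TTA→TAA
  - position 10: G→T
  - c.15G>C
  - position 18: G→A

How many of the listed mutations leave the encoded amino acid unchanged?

3

Codon 1: ATG (Met) → AAG (Lys) — missense.
Codon 2: GAT (Asp) → GAC (Asp) — synonymous.
Codon 3: TTA (Leu) → TAA (Stop) — nonsense.
Codon 4: GCT (Ala) → TCT (Ser) — missense.
Codon 5: GCG (Ala) → GCC (Ala) — synonymous.
Codon 6: AAG (Lys) → AAA (Lys) — synonymous.
Synonymous: 3 of 6.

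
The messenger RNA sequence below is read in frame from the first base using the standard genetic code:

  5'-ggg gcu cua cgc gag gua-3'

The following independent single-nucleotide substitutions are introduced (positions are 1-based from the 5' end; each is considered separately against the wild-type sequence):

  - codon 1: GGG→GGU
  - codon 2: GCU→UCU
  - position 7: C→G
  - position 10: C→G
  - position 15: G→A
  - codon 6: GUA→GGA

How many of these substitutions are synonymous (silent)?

2

Codon 1: GGG (Gly) → GGU (Gly) — synonymous.
Codon 2: GCU (Ala) → UCU (Ser) — missense.
Codon 3: CUA (Leu) → GUA (Val) — missense.
Codon 4: CGC (Arg) → GGC (Gly) — missense.
Codon 5: GAG (Glu) → GAA (Glu) — synonymous.
Codon 6: GUA (Val) → GGA (Gly) — missense.
Synonymous: 2 of 6.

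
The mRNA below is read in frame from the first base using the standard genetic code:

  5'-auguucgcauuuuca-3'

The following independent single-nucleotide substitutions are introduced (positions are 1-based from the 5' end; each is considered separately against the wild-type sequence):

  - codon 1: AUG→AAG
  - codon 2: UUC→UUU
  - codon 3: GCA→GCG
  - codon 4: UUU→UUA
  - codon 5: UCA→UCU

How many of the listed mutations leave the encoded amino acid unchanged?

Codon 1: AUG (Met) → AAG (Lys) — missense.
Codon 2: UUC (Phe) → UUU (Phe) — synonymous.
Codon 3: GCA (Ala) → GCG (Ala) — synonymous.
Codon 4: UUU (Phe) → UUA (Leu) — missense.
Codon 5: UCA (Ser) → UCU (Ser) — synonymous.
Synonymous: 3 of 5.

3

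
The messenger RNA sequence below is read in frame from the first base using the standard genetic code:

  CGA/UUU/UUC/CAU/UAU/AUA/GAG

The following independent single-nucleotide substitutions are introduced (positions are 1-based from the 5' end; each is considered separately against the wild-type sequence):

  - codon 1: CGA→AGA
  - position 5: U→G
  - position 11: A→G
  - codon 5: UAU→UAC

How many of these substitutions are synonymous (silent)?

2

Codon 1: CGA (Arg) → AGA (Arg) — synonymous.
Codon 2: UUU (Phe) → UGU (Cys) — missense.
Codon 4: CAU (His) → CGU (Arg) — missense.
Codon 5: UAU (Tyr) → UAC (Tyr) — synonymous.
Synonymous: 2 of 4.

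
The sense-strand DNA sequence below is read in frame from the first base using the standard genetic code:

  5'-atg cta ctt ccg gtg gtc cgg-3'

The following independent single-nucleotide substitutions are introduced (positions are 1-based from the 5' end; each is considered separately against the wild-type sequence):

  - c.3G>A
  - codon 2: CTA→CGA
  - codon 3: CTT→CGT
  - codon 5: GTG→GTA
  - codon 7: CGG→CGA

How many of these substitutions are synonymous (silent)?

Codon 1: ATG (Met) → ATA (Ile) — missense.
Codon 2: CTA (Leu) → CGA (Arg) — missense.
Codon 3: CTT (Leu) → CGT (Arg) — missense.
Codon 5: GTG (Val) → GTA (Val) — synonymous.
Codon 7: CGG (Arg) → CGA (Arg) — synonymous.
Synonymous: 2 of 5.

2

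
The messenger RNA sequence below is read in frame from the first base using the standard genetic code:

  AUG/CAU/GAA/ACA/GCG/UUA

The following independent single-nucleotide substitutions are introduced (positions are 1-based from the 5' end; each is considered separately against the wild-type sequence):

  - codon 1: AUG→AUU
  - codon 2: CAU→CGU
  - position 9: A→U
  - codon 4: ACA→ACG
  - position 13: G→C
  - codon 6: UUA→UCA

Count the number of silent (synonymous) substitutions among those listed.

Codon 1: AUG (Met) → AUU (Ile) — missense.
Codon 2: CAU (His) → CGU (Arg) — missense.
Codon 3: GAA (Glu) → GAU (Asp) — missense.
Codon 4: ACA (Thr) → ACG (Thr) — synonymous.
Codon 5: GCG (Ala) → CCG (Pro) — missense.
Codon 6: UUA (Leu) → UCA (Ser) — missense.
Synonymous: 1 of 6.

1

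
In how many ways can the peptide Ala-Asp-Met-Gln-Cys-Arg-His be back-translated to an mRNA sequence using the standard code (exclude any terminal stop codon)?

Ala: 4 codons.
Asp: 2 codons.
Met: 1 codon.
Gln: 2 codons.
Cys: 2 codons.
Arg: 6 codons.
His: 2 codons.
4 × 2 × 1 × 2 × 2 × 6 × 2 = 384.

384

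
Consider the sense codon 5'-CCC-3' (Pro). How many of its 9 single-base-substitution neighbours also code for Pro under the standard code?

Position 1: none → 0 synonymous.
Position 2: none → 0 synonymous.
Position 3: CCU, CCA, CCG → 3 synonymous.
Total: 0 + 0 + 3 = 3.

3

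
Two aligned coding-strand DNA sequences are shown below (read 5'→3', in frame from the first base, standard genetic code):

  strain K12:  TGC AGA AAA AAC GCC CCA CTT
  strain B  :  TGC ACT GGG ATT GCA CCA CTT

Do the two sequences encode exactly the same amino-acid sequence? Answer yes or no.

no

Codon 1: TGC Cys / TGC Cys — identical.
Codon 2: AGA Arg / ACT Thr — nonsynonymous.
Codon 3: AAA Lys / GGG Gly — nonsynonymous.
Codon 4: AAC Asn / ATT Ile — nonsynonymous.
Codon 5: GCC Ala / GCA Ala — synonymous.
Codon 6: CCA Pro / CCA Pro — identical.
Codon 7: CTT Leu / CTT Leu — identical.
Nonsynonymous differences: 3 → different protein.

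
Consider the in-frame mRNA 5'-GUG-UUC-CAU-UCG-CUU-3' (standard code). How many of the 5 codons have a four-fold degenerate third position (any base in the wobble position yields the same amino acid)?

3

Codon 1 GUG (Val): third position 4-fold.
Codon 2 UUC (Phe): third position 2-fold.
Codon 3 CAU (His): third position 2-fold.
Codon 4 UCG (Ser): third position 4-fold.
Codon 5 CUU (Leu): third position 4-fold.
Four-fold degenerate third positions: 3.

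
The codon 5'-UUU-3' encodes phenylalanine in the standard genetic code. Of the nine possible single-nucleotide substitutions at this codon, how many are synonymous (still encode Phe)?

1

Position 1: none → 0 synonymous.
Position 2: none → 0 synonymous.
Position 3: UUC → 1 synonymous.
Total: 0 + 0 + 1 = 1.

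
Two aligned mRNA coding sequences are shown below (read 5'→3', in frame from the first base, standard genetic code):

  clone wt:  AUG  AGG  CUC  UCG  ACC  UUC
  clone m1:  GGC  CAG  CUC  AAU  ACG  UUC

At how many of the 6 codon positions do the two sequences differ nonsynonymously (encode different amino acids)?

3

Codon 1: AUG Met / GGC Gly — nonsynonymous.
Codon 2: AGG Arg / CAG Gln — nonsynonymous.
Codon 3: CUC Leu / CUC Leu — identical.
Codon 4: UCG Ser / AAU Asn — nonsynonymous.
Codon 5: ACC Thr / ACG Thr — synonymous.
Codon 6: UUC Phe / UUC Phe — identical.
Nonsynonymous differences: 3.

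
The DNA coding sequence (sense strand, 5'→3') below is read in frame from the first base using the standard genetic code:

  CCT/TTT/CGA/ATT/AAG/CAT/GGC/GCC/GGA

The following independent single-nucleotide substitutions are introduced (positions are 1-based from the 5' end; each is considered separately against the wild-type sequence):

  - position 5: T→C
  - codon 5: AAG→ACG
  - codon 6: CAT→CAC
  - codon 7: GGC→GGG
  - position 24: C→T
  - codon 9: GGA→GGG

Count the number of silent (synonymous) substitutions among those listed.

4

Codon 2: TTT (Phe) → TCT (Ser) — missense.
Codon 5: AAG (Lys) → ACG (Thr) — missense.
Codon 6: CAT (His) → CAC (His) — synonymous.
Codon 7: GGC (Gly) → GGG (Gly) — synonymous.
Codon 8: GCC (Ala) → GCT (Ala) — synonymous.
Codon 9: GGA (Gly) → GGG (Gly) — synonymous.
Synonymous: 4 of 6.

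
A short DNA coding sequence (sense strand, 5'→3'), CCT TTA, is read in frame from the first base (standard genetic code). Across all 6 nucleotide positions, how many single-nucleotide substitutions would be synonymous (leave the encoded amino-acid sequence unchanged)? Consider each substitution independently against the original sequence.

Codon 1 (CCT, Pro): 3 synonymous substitutions.
Codon 2 (TTA, Leu): 2 synonymous substitutions.
Total: 3 + 2 = 5.

5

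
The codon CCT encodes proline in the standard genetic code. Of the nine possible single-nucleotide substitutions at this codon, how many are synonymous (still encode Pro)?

3

Position 1: none → 0 synonymous.
Position 2: none → 0 synonymous.
Position 3: CCC, CCA, CCG → 3 synonymous.
Total: 0 + 0 + 3 = 3.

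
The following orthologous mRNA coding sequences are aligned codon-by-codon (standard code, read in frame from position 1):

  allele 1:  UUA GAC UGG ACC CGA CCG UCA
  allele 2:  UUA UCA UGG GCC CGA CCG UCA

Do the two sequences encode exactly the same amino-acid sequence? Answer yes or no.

Codon 1: UUA Leu / UUA Leu — identical.
Codon 2: GAC Asp / UCA Ser — nonsynonymous.
Codon 3: UGG Trp / UGG Trp — identical.
Codon 4: ACC Thr / GCC Ala — nonsynonymous.
Codon 5: CGA Arg / CGA Arg — identical.
Codon 6: CCG Pro / CCG Pro — identical.
Codon 7: UCA Ser / UCA Ser — identical.
Nonsynonymous differences: 2 → different protein.

no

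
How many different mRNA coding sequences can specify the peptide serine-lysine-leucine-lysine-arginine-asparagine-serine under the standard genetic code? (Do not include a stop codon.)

Ser: 6 codons.
Lys: 2 codons.
Leu: 6 codons.
Lys: 2 codons.
Arg: 6 codons.
Asn: 2 codons.
Ser: 6 codons.
6 × 2 × 6 × 2 × 6 × 2 × 6 = 10368.

10368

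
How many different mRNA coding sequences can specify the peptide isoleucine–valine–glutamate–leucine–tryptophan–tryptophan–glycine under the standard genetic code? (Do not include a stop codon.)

576

Ile: 3 codons.
Val: 4 codons.
Glu: 2 codons.
Leu: 6 codons.
Trp: 1 codon.
Trp: 1 codon.
Gly: 4 codons.
3 × 4 × 2 × 6 × 1 × 1 × 4 = 576.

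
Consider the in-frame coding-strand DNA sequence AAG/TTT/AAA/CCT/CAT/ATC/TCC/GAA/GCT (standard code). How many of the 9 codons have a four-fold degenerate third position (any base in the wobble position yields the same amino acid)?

3

Codon 1 AAG (Lys): third position 2-fold.
Codon 2 TTT (Phe): third position 2-fold.
Codon 3 AAA (Lys): third position 2-fold.
Codon 4 CCT (Pro): third position 4-fold.
Codon 5 CAT (His): third position 2-fold.
Codon 6 ATC (Ile): third position 3-fold.
Codon 7 TCC (Ser): third position 4-fold.
Codon 8 GAA (Glu): third position 2-fold.
Codon 9 GCT (Ala): third position 4-fold.
Four-fold degenerate third positions: 3.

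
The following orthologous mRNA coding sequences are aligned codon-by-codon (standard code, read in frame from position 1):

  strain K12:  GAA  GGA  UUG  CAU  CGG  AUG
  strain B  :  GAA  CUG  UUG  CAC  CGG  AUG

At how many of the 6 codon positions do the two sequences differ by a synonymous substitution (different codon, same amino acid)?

1

Codon 1: GAA Glu / GAA Glu — identical.
Codon 2: GGA Gly / CUG Leu — nonsynonymous.
Codon 3: UUG Leu / UUG Leu — identical.
Codon 4: CAU His / CAC His — synonymous.
Codon 5: CGG Arg / CGG Arg — identical.
Codon 6: AUG Met / AUG Met — identical.
Synonymous differences: 1.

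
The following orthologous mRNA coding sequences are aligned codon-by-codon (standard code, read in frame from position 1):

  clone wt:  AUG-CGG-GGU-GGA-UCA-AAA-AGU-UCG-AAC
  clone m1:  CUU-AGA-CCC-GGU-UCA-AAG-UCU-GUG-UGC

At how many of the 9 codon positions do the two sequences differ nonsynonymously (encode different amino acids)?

Codon 1: AUG Met / CUU Leu — nonsynonymous.
Codon 2: CGG Arg / AGA Arg — synonymous.
Codon 3: GGU Gly / CCC Pro — nonsynonymous.
Codon 4: GGA Gly / GGU Gly — synonymous.
Codon 5: UCA Ser / UCA Ser — identical.
Codon 6: AAA Lys / AAG Lys — synonymous.
Codon 7: AGU Ser / UCU Ser — synonymous.
Codon 8: UCG Ser / GUG Val — nonsynonymous.
Codon 9: AAC Asn / UGC Cys — nonsynonymous.
Nonsynonymous differences: 4.

4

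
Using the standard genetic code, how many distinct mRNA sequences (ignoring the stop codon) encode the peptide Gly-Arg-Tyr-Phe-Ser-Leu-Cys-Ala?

27648

Gly: 4 codons.
Arg: 6 codons.
Tyr: 2 codons.
Phe: 2 codons.
Ser: 6 codons.
Leu: 6 codons.
Cys: 2 codons.
Ala: 4 codons.
4 × 6 × 2 × 2 × 6 × 6 × 2 × 4 = 27648.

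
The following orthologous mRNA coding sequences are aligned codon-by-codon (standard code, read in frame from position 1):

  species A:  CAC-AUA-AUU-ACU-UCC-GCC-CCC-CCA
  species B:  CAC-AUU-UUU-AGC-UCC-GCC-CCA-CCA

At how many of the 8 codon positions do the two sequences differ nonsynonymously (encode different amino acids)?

Codon 1: CAC His / CAC His — identical.
Codon 2: AUA Ile / AUU Ile — synonymous.
Codon 3: AUU Ile / UUU Phe — nonsynonymous.
Codon 4: ACU Thr / AGC Ser — nonsynonymous.
Codon 5: UCC Ser / UCC Ser — identical.
Codon 6: GCC Ala / GCC Ala — identical.
Codon 7: CCC Pro / CCA Pro — synonymous.
Codon 8: CCA Pro / CCA Pro — identical.
Nonsynonymous differences: 2.

2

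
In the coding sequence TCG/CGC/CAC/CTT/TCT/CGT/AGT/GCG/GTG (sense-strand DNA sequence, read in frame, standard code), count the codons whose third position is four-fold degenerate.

Codon 1 TCG (Ser): third position 4-fold.
Codon 2 CGC (Arg): third position 4-fold.
Codon 3 CAC (His): third position 2-fold.
Codon 4 CTT (Leu): third position 4-fold.
Codon 5 TCT (Ser): third position 4-fold.
Codon 6 CGT (Arg): third position 4-fold.
Codon 7 AGT (Ser): third position 2-fold.
Codon 8 GCG (Ala): third position 4-fold.
Codon 9 GTG (Val): third position 4-fold.
Four-fold degenerate third positions: 7.

7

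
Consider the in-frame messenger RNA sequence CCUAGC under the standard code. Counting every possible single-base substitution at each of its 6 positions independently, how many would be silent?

4

Codon 1 (CCU, Pro): 3 synonymous substitutions.
Codon 2 (AGC, Ser): 1 synonymous substitution.
Total: 3 + 1 = 4.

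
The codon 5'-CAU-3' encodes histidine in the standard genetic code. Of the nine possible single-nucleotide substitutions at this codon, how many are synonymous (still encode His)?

Position 1: none → 0 synonymous.
Position 2: none → 0 synonymous.
Position 3: CAC → 1 synonymous.
Total: 0 + 0 + 1 = 1.

1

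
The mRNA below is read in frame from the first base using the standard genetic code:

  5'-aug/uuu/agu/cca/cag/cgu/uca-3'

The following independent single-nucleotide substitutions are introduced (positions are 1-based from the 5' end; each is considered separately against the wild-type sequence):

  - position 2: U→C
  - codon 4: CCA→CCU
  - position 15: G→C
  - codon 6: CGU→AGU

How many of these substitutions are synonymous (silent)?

1

Codon 1: AUG (Met) → ACG (Thr) — missense.
Codon 4: CCA (Pro) → CCU (Pro) — synonymous.
Codon 5: CAG (Gln) → CAC (His) — missense.
Codon 6: CGU (Arg) → AGU (Ser) — missense.
Synonymous: 1 of 4.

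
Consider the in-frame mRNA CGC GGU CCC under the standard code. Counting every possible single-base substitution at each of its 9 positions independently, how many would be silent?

Codon 1 (CGC, Arg): 3 synonymous substitutions.
Codon 2 (GGU, Gly): 3 synonymous substitutions.
Codon 3 (CCC, Pro): 3 synonymous substitutions.
Total: 3 + 3 + 3 = 9.

9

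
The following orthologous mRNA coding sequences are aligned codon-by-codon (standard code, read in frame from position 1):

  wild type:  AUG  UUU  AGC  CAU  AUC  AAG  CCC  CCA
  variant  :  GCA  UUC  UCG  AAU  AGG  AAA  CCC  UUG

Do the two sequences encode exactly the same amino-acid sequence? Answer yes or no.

Codon 1: AUG Met / GCA Ala — nonsynonymous.
Codon 2: UUU Phe / UUC Phe — synonymous.
Codon 3: AGC Ser / UCG Ser — synonymous.
Codon 4: CAU His / AAU Asn — nonsynonymous.
Codon 5: AUC Ile / AGG Arg — nonsynonymous.
Codon 6: AAG Lys / AAA Lys — synonymous.
Codon 7: CCC Pro / CCC Pro — identical.
Codon 8: CCA Pro / UUG Leu — nonsynonymous.
Nonsynonymous differences: 4 → different protein.

no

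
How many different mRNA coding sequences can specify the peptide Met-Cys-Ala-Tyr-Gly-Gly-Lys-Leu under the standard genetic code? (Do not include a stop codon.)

3072

Met: 1 codon.
Cys: 2 codons.
Ala: 4 codons.
Tyr: 2 codons.
Gly: 4 codons.
Gly: 4 codons.
Lys: 2 codons.
Leu: 6 codons.
1 × 2 × 4 × 2 × 4 × 4 × 2 × 6 = 3072.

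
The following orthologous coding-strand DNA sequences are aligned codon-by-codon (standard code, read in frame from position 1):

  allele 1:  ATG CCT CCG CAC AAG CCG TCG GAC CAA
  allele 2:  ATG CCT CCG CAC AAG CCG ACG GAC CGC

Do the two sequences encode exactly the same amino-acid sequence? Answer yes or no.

no

Codon 1: ATG Met / ATG Met — identical.
Codon 2: CCT Pro / CCT Pro — identical.
Codon 3: CCG Pro / CCG Pro — identical.
Codon 4: CAC His / CAC His — identical.
Codon 5: AAG Lys / AAG Lys — identical.
Codon 6: CCG Pro / CCG Pro — identical.
Codon 7: TCG Ser / ACG Thr — nonsynonymous.
Codon 8: GAC Asp / GAC Asp — identical.
Codon 9: CAA Gln / CGC Arg — nonsynonymous.
Nonsynonymous differences: 2 → different protein.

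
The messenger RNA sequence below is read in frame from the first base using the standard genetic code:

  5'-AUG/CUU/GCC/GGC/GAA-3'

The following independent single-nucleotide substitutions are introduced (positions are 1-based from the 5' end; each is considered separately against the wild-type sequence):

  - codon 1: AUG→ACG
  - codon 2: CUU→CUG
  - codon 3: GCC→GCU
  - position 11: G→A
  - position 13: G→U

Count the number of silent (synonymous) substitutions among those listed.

2

Codon 1: AUG (Met) → ACG (Thr) — missense.
Codon 2: CUU (Leu) → CUG (Leu) — synonymous.
Codon 3: GCC (Ala) → GCU (Ala) — synonymous.
Codon 4: GGC (Gly) → GAC (Asp) — missense.
Codon 5: GAA (Glu) → UAA (Stop) — nonsense.
Synonymous: 2 of 5.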